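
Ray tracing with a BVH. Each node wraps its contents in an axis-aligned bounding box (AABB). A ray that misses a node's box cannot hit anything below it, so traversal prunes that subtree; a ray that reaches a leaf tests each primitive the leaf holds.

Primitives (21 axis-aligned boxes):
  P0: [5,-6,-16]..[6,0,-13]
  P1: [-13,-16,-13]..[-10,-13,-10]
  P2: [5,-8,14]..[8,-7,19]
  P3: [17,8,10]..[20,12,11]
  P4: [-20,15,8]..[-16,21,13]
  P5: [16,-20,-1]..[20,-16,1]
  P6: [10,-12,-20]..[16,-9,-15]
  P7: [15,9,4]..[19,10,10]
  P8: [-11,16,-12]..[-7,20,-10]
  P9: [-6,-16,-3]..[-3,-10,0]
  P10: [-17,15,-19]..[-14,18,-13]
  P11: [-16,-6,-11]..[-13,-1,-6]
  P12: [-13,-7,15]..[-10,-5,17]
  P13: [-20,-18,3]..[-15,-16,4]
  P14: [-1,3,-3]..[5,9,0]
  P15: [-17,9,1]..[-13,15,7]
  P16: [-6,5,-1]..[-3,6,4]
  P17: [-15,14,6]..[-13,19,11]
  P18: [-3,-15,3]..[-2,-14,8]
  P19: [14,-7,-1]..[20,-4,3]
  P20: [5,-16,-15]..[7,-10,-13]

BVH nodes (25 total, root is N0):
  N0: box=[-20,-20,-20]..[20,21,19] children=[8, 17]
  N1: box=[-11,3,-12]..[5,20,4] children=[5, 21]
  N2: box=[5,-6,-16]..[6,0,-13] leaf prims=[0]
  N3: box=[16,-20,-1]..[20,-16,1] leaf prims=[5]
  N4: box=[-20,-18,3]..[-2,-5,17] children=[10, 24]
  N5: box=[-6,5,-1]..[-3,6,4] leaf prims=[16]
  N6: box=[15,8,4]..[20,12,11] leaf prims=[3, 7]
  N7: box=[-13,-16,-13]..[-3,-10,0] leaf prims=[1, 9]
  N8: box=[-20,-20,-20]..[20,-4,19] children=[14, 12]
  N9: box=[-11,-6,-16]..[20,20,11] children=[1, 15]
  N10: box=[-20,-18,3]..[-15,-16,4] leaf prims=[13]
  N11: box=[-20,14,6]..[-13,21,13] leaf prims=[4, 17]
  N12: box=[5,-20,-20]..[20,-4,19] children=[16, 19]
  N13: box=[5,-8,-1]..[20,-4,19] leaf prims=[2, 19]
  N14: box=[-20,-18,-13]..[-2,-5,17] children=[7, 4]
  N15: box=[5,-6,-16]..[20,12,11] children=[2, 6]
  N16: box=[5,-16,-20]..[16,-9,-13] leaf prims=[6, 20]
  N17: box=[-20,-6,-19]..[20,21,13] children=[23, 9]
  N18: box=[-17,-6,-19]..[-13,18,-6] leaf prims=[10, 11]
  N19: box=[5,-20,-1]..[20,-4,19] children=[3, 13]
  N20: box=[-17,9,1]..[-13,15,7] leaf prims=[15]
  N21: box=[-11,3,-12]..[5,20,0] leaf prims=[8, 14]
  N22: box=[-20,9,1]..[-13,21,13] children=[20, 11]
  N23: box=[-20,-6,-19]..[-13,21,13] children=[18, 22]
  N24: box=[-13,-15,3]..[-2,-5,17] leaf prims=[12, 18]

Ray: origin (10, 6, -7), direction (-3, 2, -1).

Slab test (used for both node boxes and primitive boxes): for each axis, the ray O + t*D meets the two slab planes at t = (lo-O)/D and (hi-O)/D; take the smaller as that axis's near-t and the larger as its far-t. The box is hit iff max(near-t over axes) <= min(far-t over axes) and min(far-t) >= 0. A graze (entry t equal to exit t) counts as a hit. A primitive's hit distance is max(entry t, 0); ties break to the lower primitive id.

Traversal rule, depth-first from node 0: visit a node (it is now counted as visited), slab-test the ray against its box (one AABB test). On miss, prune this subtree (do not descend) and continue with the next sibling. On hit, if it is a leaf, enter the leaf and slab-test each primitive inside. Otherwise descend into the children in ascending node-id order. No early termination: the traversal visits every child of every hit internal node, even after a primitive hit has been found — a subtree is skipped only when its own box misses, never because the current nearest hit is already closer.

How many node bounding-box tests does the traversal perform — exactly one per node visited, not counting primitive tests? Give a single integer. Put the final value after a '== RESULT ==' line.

Walk:
N0 x:[-10/3,10] y:[-13,15/2] z:[-26,13] -> hit [-10/3,15/2], descend [8, 17]
  N8 x:[-10/3,10] y:[-13,-5] z:[-26,13] -> miss, prune
  N17 x:[-10/3,10] y:[-6,15/2] z:[-20,12] -> hit [-10/3,15/2], descend [9, 23]
    N9 x:[-10/3,7] y:[-6,7] z:[-18,9] -> hit [-10/3,7], descend [1, 15]
      N1 x:[5/3,7] y:[-3/2,7] z:[-11,5] -> hit [5/3,5], descend [5, 21]
        N5 x:[13/3,16/3] y:[-1/2,0] z:[-11,-6] -> miss, prune
        N21 x:[5/3,7] y:[-3/2,7] z:[-7,5] -> hit [5/3,5] leaf, test {P8(miss), P14(miss)}
      N15 x:[-10/3,5/3] y:[-6,3] z:[-18,9] -> hit [-10/3,5/3], descend [2, 6]
        N2 x:[4/3,5/3] y:[-6,-3] z:[6,9] -> miss, prune
        N6 x:[-10/3,-5/3] y:[1,3] z:[-18,-11] -> miss, prune
    N23 x:[23/3,10] y:[-6,15/2] z:[-20,12] -> miss, prune

11 AABB tests over nodes [0, 8, 17, 9, 1, 5, 21, 15, 2, 6, 23]; 1 leaf entered; closest miss.

== RESULT ==
11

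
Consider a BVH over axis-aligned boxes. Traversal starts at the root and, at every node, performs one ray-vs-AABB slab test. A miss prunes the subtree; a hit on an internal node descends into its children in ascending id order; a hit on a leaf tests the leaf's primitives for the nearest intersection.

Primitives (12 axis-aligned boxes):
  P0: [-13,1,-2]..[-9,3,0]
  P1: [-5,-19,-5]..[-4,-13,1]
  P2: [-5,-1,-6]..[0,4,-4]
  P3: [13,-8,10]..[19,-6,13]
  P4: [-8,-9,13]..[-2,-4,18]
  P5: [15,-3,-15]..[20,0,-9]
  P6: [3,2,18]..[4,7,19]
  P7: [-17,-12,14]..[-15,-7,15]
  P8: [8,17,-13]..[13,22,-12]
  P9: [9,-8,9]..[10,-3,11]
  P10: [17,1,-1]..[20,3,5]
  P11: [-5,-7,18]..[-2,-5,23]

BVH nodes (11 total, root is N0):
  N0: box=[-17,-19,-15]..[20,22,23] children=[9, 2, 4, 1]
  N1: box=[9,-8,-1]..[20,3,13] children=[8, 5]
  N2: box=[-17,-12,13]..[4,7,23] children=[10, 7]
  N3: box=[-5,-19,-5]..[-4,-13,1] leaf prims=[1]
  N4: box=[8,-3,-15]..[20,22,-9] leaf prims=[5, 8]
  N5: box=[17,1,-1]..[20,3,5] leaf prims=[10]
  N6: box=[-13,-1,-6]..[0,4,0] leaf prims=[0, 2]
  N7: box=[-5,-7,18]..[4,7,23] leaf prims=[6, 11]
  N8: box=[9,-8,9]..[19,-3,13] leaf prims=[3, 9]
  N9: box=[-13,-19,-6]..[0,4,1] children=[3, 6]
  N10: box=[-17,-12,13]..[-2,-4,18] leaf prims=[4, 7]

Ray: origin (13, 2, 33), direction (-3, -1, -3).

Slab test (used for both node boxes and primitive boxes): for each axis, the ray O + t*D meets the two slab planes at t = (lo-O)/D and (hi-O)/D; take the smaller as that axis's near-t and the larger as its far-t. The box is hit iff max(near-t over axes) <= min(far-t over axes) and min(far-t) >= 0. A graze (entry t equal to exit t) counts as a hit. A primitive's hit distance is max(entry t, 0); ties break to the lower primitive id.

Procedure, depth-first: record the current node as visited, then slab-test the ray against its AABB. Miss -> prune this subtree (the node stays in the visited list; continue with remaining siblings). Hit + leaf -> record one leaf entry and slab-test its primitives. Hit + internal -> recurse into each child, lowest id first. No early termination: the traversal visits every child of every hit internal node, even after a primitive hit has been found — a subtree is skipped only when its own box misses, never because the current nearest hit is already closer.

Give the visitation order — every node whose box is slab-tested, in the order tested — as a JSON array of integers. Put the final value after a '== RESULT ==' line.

Trace the traversal:
N0 x:[-7/3,10] y:[-20,21] z:[10/3,16] -> hit [10/3,10], descend [1, 2, 4, 9]
  N1 x:[-7/3,4/3] y:[-1,10] z:[20/3,34/3] -> miss, prune
  N2 x:[3,10] y:[-5,14] z:[10/3,20/3] -> hit [10/3,20/3], descend [7, 10]
    N7 x:[3,6] y:[-5,9] z:[10/3,5] -> hit [10/3,5] leaf, test {P6(miss), P11(miss)}
    N10 x:[5,10] y:[6,14] z:[5,20/3] -> hit [6,20/3] leaf, test {P4@t=6, P7(miss)}
  N4 x:[-7/3,5/3] y:[-20,5] z:[14,16] -> miss, prune
  N9 x:[13/3,26/3] y:[-2,21] z:[32/3,13] -> miss, prune

order=[0, 1, 2, 7, 10, 4, 9]  |boxes|=7  |leaves|=2  hit=P4

== RESULT ==
[0, 1, 2, 7, 10, 4, 9]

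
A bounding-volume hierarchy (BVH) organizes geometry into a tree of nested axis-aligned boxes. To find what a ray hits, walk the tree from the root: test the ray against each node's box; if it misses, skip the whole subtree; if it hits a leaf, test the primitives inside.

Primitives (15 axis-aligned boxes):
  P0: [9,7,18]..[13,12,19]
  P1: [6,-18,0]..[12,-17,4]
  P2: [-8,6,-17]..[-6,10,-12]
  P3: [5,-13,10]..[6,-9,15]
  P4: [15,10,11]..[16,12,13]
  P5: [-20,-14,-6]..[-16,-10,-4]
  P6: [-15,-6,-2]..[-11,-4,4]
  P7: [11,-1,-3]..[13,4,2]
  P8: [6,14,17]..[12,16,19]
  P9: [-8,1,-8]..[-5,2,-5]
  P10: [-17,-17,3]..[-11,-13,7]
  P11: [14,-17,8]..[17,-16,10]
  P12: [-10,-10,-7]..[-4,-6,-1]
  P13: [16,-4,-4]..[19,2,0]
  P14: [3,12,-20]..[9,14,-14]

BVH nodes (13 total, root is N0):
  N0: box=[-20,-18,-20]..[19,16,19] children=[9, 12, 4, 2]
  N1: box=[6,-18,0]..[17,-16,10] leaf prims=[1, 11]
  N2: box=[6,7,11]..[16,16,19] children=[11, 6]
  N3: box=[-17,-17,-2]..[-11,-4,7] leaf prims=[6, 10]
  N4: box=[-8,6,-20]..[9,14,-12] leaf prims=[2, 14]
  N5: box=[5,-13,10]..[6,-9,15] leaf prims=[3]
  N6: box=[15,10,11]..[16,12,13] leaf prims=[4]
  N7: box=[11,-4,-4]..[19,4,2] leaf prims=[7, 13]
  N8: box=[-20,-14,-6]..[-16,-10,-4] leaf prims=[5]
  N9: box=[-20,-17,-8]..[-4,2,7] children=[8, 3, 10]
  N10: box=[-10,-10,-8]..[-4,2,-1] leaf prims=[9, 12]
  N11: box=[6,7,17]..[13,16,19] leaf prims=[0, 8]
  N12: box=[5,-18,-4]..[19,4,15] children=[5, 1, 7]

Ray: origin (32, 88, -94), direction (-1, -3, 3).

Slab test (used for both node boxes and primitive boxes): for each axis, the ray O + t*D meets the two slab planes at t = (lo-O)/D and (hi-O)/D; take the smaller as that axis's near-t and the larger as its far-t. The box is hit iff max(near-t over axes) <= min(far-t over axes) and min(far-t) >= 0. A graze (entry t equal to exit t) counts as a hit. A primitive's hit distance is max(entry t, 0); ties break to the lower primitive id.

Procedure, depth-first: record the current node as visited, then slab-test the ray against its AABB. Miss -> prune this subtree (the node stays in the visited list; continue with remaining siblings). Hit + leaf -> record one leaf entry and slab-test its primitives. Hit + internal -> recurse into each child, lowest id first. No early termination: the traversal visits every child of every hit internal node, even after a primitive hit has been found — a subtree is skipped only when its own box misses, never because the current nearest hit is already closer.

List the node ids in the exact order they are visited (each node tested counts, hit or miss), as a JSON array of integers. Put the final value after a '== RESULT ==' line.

Trace the traversal:
N0 x:[13,52] y:[24,106/3] z:[74/3,113/3] -> hit [74/3,106/3], descend [2, 4, 9, 12]
  N2 x:[16,26] y:[24,27] z:[35,113/3] -> miss, prune
  N4 x:[23,40] y:[74/3,82/3] z:[74/3,82/3] -> hit [74/3,82/3] leaf, test {P2(miss), P14@t=74/3}
  N9 x:[36,52] y:[86/3,35] z:[86/3,101/3] -> miss, prune
  N12 x:[13,27] y:[28,106/3] z:[30,109/3] -> miss, prune

order=[0, 2, 4, 9, 12]  |boxes|=5  |leaves|=1  hit=P14

== RESULT ==
[0, 2, 4, 9, 12]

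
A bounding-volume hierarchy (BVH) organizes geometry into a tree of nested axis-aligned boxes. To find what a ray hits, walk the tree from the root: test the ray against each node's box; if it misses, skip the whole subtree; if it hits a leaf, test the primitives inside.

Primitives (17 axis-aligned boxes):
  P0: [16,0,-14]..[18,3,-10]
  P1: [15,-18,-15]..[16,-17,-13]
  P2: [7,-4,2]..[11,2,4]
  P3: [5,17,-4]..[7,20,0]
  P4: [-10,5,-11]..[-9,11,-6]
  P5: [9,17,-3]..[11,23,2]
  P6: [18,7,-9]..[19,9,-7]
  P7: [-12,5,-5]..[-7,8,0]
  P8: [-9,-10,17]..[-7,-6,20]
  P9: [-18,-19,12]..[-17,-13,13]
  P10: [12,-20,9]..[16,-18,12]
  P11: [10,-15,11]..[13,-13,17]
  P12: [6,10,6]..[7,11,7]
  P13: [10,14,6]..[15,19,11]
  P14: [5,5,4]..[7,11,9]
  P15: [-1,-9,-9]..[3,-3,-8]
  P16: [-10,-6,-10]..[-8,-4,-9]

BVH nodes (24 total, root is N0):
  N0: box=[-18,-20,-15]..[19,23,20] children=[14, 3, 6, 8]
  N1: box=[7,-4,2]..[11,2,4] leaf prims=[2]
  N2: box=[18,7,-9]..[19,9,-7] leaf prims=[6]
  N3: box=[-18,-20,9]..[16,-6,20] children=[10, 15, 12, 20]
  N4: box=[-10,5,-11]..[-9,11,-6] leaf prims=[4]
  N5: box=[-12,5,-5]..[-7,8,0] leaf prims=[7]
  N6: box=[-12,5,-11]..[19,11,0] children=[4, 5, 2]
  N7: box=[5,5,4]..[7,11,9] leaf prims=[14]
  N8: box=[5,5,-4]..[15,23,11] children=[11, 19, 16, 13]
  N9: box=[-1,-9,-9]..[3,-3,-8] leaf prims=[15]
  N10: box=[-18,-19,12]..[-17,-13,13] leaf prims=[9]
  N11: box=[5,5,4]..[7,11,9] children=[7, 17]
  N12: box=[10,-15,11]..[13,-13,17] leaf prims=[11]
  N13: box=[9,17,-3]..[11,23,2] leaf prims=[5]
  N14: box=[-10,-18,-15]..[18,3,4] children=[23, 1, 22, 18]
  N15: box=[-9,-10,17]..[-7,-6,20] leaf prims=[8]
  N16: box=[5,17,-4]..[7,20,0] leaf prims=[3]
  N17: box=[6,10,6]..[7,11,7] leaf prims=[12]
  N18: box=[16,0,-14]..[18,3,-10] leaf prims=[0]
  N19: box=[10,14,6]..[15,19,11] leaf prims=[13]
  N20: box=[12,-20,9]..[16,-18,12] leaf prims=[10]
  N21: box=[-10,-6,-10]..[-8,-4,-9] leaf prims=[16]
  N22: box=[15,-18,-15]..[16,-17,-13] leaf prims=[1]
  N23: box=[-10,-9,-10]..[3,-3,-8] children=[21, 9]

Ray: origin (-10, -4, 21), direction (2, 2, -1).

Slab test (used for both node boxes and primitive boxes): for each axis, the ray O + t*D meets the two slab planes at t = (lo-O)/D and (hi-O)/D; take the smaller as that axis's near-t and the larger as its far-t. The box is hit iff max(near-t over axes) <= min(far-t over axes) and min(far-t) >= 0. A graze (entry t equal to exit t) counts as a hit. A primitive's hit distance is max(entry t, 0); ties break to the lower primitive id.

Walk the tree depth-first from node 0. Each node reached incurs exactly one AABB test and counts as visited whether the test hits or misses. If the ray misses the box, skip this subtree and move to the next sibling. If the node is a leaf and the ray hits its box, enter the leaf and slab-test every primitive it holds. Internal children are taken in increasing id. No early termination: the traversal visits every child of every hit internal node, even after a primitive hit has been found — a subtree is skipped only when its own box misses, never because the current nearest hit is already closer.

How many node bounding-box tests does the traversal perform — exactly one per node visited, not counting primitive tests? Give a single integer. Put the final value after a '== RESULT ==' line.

Traverse from the root:
N0 x:[-4,29/2] y:[-8,27/2] z:[1,36] -> hit [1,27/2], descend [3, 6, 8, 14]
  N3 x:[-4,13] y:[-8,-1] z:[1,12] -> miss, prune
  N6 x:[-1,29/2] y:[9/2,15/2] z:[21,32] -> miss, prune
  N8 x:[15/2,25/2] y:[9/2,27/2] z:[10,25] -> hit [10,25/2], descend [11, 13, 16, 19]
    N11 x:[15/2,17/2] y:[9/2,15/2] z:[12,17] -> miss, prune
    N13 x:[19/2,21/2] y:[21/2,27/2] z:[19,24] -> miss, prune
    N16 x:[15/2,17/2] y:[21/2,12] z:[21,25] -> miss, prune
    N19 x:[10,25/2] y:[9,23/2] z:[10,15] -> hit [10,23/2] leaf, test {P13@t=10}
  N14 x:[0,14] y:[-7,7/2] z:[17,36] -> miss, prune

9 AABB tests over nodes [0, 3, 6, 8, 11, 13, 16, 19, 14]; 1 leaf entered; closest P13.

== RESULT ==
9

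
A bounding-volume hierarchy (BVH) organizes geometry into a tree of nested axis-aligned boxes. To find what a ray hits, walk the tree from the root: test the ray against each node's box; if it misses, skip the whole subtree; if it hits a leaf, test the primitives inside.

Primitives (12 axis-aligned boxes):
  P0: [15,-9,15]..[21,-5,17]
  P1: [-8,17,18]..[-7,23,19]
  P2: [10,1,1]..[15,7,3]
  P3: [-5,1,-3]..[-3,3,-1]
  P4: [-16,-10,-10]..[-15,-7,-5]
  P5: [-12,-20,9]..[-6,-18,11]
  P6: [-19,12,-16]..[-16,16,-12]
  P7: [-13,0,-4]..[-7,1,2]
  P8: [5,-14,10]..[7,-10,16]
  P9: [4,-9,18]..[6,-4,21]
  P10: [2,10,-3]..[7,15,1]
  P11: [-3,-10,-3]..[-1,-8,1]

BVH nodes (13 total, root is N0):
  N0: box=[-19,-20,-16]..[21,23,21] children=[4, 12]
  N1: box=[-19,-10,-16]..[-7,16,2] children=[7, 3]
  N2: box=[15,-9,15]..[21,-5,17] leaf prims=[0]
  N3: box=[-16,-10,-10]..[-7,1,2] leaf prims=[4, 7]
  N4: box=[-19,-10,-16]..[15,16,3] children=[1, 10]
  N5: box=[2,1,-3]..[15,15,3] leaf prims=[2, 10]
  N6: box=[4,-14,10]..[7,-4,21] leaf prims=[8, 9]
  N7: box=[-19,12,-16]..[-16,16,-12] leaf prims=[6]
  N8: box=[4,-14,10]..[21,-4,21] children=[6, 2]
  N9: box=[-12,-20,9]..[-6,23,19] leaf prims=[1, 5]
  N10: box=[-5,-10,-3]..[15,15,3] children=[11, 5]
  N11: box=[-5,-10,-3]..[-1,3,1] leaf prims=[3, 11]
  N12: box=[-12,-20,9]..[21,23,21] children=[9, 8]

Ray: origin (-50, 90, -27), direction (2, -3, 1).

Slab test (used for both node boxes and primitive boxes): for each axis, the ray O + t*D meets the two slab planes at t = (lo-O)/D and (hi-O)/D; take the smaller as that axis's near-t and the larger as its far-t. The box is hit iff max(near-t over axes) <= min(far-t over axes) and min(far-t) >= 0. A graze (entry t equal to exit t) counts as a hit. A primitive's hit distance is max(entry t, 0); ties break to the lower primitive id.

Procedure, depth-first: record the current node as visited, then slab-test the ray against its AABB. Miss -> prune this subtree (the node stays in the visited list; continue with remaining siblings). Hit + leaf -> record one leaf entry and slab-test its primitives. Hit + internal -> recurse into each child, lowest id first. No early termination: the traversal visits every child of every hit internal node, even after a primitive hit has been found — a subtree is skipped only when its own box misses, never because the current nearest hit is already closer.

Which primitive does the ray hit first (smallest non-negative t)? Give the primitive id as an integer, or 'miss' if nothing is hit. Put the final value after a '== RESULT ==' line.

Trace the traversal:
N0 x:[31/2,71/2] y:[67/3,110/3] z:[11,48] -> hit [67/3,71/2], descend [4, 12]
  N4 x:[31/2,65/2] y:[74/3,100/3] z:[11,30] -> hit [74/3,30], descend [1, 10]
    N1 x:[31/2,43/2] y:[74/3,100/3] z:[11,29] -> miss, prune
    N10 x:[45/2,65/2] y:[25,100/3] z:[24,30] -> hit [25,30], descend [5, 11]
      N5 x:[26,65/2] y:[25,89/3] z:[24,30] -> hit [26,89/3] leaf, test {P2(miss), P10@t=26}
      N11 x:[45/2,49/2] y:[29,100/3] z:[24,28] -> miss, prune
  N12 x:[19,71/2] y:[67/3,110/3] z:[36,48] -> miss, prune

7 AABB tests over nodes [0, 4, 1, 10, 5, 11, 12]; 1 leaf entered; closest P10.

== RESULT ==
10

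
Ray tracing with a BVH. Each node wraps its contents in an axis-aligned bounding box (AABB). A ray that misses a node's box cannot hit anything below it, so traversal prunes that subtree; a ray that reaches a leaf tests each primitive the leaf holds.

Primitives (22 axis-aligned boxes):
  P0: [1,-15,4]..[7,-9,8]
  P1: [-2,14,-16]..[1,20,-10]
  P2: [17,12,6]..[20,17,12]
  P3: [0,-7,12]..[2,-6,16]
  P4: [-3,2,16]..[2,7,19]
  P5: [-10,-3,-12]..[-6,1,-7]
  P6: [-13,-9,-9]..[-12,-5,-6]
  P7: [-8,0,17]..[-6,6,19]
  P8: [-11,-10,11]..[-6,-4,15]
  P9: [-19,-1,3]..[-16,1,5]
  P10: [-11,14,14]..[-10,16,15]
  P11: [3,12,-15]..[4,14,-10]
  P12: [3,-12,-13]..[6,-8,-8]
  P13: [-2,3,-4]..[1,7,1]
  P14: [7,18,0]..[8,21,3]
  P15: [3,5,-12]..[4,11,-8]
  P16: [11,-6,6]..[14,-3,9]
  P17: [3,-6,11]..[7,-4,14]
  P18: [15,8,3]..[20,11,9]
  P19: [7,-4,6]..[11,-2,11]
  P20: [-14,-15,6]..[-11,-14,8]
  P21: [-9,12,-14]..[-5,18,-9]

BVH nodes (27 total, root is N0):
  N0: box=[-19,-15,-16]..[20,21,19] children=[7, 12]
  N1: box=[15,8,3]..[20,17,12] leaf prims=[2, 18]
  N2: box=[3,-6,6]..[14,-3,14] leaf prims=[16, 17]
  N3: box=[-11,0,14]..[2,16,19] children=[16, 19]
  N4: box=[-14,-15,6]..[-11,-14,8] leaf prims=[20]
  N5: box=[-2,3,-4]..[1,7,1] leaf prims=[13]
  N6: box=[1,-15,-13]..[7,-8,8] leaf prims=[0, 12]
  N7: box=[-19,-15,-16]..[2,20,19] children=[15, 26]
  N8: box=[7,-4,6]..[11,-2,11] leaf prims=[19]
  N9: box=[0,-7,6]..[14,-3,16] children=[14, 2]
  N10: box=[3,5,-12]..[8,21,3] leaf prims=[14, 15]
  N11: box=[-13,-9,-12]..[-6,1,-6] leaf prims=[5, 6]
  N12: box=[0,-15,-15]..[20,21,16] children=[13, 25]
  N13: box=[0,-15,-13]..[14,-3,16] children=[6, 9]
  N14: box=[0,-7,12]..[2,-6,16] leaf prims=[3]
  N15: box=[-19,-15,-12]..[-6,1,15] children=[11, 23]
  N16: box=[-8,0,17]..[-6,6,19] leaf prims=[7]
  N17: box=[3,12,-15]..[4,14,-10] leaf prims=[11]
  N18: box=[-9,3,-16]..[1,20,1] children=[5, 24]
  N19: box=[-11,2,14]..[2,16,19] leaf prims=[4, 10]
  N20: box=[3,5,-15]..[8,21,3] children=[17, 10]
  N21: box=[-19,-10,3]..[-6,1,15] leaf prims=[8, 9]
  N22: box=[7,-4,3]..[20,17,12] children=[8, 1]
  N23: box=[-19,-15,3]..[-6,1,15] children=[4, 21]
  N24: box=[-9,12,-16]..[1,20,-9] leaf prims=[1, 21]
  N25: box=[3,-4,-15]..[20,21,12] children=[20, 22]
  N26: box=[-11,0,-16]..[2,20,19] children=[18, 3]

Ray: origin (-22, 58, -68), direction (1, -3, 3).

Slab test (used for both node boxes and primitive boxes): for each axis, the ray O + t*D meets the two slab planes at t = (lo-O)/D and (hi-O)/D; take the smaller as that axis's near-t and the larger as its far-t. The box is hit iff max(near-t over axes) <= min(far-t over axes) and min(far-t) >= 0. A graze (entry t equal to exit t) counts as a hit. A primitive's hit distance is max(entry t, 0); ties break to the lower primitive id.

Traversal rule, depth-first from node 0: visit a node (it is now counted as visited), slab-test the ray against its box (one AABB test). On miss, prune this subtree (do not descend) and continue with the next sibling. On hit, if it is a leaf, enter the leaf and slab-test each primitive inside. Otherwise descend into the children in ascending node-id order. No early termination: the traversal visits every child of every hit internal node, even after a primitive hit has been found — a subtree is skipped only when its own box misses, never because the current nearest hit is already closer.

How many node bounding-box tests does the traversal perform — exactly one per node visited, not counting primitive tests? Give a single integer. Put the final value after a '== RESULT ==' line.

Walk:
N0 x:[3,42] y:[37/3,73/3] z:[52/3,29] -> hit [52/3,73/3], descend [7, 12]
  N7 x:[3,24] y:[38/3,73/3] z:[52/3,29] -> hit [52/3,24], descend [15, 26]
    N15 x:[3,16] y:[19,73/3] z:[56/3,83/3] -> miss, prune
    N26 x:[11,24] y:[38/3,58/3] z:[52/3,29] -> hit [52/3,58/3], descend [3, 18]
      N3 x:[11,24] y:[14,58/3] z:[82/3,29] -> miss, prune
      N18 x:[13,23] y:[38/3,55/3] z:[52/3,23] -> hit [52/3,55/3], descend [5, 24]
        N5 x:[20,23] y:[17,55/3] z:[64/3,23] -> miss, prune
        N24 x:[13,23] y:[38/3,46/3] z:[52/3,59/3] -> miss, prune
  N12 x:[22,42] y:[37/3,73/3] z:[53/3,28] -> hit [22,73/3], descend [13, 25]
    N13 x:[22,36] y:[61/3,73/3] z:[55/3,28] -> hit [22,73/3], descend [6, 9]
      N6 x:[23,29] y:[22,73/3] z:[55/3,76/3] -> hit [23,73/3] leaf, test {P0@t=24, P12(miss)}
      N9 x:[22,36] y:[61/3,65/3] z:[74/3,28] -> miss, prune
    N25 x:[25,42] y:[37/3,62/3] z:[53/3,80/3] -> miss, prune

Visited [0, 7, 15, 26, 3, 18, 5, 24, 12, 13, 6, 9, 25]. Tests: 13 box, 1 leaf. Nearest: P0.

== RESULT ==
13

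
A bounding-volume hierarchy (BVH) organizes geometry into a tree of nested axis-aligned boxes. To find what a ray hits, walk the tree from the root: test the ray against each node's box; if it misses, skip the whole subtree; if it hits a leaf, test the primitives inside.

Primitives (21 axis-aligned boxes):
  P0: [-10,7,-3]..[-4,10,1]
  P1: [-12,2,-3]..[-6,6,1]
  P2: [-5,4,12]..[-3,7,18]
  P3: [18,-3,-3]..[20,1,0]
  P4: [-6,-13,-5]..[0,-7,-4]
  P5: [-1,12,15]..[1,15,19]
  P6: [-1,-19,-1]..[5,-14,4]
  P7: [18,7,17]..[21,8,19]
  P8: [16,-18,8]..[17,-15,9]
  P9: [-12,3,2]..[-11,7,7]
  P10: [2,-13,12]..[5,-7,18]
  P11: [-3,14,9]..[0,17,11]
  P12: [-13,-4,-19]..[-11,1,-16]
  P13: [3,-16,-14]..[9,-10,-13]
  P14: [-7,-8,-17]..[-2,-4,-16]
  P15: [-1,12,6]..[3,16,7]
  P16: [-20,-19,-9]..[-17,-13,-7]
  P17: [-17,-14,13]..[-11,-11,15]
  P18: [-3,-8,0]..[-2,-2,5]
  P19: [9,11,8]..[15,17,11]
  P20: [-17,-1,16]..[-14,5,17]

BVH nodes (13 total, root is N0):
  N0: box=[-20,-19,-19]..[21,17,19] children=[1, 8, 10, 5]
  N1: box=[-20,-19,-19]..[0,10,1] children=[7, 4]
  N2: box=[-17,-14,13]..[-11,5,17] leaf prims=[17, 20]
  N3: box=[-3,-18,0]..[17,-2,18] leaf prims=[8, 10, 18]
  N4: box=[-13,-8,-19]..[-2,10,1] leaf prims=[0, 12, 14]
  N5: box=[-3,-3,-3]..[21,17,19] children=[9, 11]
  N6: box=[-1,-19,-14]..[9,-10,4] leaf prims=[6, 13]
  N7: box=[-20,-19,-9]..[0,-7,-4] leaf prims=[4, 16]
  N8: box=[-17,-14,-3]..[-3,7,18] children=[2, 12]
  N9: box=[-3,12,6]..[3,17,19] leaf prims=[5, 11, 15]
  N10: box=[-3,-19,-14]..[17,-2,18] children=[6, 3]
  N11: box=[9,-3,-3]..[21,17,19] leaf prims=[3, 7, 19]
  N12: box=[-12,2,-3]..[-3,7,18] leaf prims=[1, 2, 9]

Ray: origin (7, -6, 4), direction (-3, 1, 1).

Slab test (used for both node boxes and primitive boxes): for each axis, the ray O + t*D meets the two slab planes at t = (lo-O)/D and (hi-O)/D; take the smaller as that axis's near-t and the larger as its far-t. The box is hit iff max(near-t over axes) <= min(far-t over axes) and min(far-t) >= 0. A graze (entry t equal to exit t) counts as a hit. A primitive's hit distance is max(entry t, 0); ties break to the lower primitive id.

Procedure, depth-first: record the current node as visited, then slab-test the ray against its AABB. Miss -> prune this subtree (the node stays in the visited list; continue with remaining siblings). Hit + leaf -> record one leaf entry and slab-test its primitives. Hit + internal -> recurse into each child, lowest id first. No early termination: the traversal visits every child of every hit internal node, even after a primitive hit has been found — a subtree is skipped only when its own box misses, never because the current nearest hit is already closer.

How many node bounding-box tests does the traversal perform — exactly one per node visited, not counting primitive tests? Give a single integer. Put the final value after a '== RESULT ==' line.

Walk:
N0 x:[-14/3,9] y:[-13,23] z:[-23,15] -> hit [-14/3,9], descend [1, 5, 8, 10]
  N1 x:[7/3,9] y:[-13,16] z:[-23,-3] -> miss, prune
  N5 x:[-14/3,10/3] y:[3,23] z:[-7,15] -> hit [3,10/3], descend [9, 11]
    N9 x:[4/3,10/3] y:[18,23] z:[2,15] -> miss, prune
    N11 x:[-14/3,-2/3] y:[3,23] z:[-7,15] -> miss, prune
  N8 x:[10/3,8] y:[-8,13] z:[-7,14] -> hit [10/3,8], descend [2, 12]
    N2 x:[6,8] y:[-8,11] z:[9,13] -> miss, prune
    N12 x:[10/3,19/3] y:[8,13] z:[-7,14] -> miss, prune
  N10 x:[-10/3,10/3] y:[-13,4] z:[-18,14] -> hit [-10/3,10/3], descend [3, 6]
    N3 x:[-10/3,10/3] y:[-12,4] z:[-4,14] -> hit [-10/3,10/3] leaf, test {P8(miss), P10(miss), P18(miss)}
    N6 x:[-2/3,8/3] y:[-13,-4] z:[-18,0] -> miss, prune

Summary -> nodes [0, 1, 5, 9, 11, 8, 2, 12, 10, 3, 6]; box-tests=11; leaf-entries=1; first=miss

== RESULT ==
11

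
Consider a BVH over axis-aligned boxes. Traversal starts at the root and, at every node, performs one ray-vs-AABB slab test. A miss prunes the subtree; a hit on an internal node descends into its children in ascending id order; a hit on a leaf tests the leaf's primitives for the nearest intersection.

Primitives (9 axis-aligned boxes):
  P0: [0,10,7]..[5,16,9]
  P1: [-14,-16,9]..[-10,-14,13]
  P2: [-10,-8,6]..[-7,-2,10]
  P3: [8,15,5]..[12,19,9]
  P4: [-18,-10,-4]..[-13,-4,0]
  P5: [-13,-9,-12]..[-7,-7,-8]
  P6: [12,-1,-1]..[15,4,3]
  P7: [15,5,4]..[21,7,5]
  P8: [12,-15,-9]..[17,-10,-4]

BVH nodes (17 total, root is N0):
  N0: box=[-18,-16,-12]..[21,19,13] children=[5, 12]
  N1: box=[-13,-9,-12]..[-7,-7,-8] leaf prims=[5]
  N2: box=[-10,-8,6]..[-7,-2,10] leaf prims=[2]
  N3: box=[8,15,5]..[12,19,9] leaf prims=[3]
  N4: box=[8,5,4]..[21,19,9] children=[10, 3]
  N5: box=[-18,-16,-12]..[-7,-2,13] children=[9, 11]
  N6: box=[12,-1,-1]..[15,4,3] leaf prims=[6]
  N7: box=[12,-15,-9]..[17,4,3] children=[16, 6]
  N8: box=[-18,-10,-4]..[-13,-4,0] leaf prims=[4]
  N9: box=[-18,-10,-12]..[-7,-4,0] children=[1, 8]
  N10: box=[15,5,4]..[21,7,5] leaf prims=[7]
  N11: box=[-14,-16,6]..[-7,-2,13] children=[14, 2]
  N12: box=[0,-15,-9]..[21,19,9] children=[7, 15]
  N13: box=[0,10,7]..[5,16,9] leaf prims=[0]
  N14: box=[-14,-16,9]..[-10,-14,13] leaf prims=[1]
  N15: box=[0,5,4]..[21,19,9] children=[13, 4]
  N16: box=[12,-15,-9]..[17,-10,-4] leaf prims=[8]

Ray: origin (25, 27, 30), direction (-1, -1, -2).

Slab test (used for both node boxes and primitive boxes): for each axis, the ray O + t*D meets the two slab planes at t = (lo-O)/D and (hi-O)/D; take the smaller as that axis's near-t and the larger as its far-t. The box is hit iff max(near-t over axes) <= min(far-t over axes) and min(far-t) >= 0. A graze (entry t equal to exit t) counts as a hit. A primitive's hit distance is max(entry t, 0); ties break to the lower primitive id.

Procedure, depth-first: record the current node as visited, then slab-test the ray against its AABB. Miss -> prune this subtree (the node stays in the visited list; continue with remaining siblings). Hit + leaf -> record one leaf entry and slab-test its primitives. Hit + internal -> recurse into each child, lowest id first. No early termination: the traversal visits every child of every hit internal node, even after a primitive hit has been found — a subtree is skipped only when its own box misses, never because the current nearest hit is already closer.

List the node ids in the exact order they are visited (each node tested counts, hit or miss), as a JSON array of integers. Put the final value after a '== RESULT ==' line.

Walk:
N0 x:[4,43] y:[8,43] z:[17/2,21] -> hit [17/2,21], descend [5, 12]
  N5 x:[32,43] y:[29,43] z:[17/2,21] -> miss, prune
  N12 x:[4,25] y:[8,42] z:[21/2,39/2] -> hit [21/2,39/2], descend [7, 15]
    N7 x:[8,13] y:[23,42] z:[27/2,39/2] -> miss, prune
    N15 x:[4,25] y:[8,22] z:[21/2,13] -> hit [21/2,13], descend [4, 13]
      N4 x:[4,17] y:[8,22] z:[21/2,13] -> hit [21/2,13], descend [3, 10]
        N3 x:[13,17] y:[8,12] z:[21/2,25/2] -> miss, prune
        N10 x:[4,10] y:[20,22] z:[25/2,13] -> miss, prune
      N13 x:[20,25] y:[11,17] z:[21/2,23/2] -> miss, prune

Summary -> nodes [0, 5, 12, 7, 15, 4, 3, 10, 13]; box-tests=9; leaf-entries=0; first=miss

== RESULT ==
[0, 5, 12, 7, 15, 4, 3, 10, 13]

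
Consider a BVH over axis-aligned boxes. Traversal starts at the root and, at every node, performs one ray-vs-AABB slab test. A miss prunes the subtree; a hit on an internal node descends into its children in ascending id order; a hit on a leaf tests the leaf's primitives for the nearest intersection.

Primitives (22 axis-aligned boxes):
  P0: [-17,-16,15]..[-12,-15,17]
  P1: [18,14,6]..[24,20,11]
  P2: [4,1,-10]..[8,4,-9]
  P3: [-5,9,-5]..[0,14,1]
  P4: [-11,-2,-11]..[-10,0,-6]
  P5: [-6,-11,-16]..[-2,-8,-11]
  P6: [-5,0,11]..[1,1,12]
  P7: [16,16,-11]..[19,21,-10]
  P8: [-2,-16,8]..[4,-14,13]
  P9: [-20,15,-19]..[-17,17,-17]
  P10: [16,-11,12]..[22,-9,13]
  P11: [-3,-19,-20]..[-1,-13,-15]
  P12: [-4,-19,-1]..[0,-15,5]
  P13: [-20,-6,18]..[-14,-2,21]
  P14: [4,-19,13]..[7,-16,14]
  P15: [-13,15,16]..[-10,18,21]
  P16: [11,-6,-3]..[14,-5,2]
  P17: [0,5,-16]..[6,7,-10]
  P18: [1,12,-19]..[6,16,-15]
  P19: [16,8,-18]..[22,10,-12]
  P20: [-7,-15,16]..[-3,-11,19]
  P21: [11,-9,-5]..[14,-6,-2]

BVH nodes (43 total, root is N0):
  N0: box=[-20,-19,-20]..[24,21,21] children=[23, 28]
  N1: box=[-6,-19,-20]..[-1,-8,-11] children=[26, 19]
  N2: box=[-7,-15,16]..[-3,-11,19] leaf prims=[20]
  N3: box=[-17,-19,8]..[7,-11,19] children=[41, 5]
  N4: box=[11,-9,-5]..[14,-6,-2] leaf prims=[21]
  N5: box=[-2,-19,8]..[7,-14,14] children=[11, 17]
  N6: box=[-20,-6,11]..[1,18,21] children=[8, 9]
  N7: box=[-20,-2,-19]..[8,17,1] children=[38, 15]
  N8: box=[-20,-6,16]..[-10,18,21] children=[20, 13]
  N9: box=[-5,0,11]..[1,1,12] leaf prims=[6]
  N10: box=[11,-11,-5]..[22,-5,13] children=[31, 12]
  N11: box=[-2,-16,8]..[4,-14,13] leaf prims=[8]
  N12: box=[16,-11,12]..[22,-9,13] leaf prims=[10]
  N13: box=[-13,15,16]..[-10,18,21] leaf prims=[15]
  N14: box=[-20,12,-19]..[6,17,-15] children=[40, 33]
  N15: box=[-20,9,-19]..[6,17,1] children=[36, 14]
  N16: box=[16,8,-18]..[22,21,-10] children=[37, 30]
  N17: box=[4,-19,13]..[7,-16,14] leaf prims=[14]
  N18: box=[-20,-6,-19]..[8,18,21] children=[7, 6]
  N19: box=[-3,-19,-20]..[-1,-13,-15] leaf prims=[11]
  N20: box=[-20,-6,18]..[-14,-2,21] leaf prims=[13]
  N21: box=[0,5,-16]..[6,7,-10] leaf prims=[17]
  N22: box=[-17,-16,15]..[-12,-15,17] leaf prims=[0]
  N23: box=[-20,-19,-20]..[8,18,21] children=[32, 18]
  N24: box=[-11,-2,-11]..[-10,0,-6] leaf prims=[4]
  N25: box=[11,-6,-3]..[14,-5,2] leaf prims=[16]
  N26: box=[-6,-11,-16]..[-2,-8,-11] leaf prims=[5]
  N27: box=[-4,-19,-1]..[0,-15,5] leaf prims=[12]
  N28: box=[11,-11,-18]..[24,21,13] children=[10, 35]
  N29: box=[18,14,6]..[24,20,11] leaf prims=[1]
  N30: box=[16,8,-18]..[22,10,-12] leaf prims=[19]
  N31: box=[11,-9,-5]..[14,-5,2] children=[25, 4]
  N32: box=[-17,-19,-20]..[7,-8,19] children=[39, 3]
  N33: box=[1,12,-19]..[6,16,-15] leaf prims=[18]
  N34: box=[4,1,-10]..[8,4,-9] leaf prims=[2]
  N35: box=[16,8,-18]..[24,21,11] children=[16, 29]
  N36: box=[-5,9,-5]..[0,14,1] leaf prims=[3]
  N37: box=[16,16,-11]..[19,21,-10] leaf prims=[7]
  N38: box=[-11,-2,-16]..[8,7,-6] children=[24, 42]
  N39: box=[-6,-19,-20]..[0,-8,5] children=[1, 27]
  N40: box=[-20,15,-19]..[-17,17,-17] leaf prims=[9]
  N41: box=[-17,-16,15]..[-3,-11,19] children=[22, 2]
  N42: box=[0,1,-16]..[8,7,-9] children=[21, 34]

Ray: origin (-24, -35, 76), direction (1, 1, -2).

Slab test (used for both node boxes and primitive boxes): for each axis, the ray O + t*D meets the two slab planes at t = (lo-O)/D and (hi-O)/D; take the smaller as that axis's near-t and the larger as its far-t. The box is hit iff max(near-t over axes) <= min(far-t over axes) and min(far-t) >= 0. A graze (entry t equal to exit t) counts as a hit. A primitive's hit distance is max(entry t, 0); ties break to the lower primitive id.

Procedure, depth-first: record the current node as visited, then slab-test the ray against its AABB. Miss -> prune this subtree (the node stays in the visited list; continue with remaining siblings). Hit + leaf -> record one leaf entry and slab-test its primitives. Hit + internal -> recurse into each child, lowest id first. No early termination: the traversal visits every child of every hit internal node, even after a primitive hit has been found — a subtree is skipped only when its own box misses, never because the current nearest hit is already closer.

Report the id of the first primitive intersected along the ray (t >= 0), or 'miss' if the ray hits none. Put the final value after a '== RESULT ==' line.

Traverse from the root:
N0 x:[4,48] y:[16,56] z:[55/2,48] -> hit [55/2,48], descend [23, 28]
  N23 x:[4,32] y:[16,53] z:[55/2,48] -> hit [55/2,32], descend [18, 32]
    N18 x:[4,32] y:[29,53] z:[55/2,95/2] -> hit [29,32], descend [6, 7]
      N6 x:[4,25] y:[29,53] z:[55/2,65/2] -> miss, prune
      N7 x:[4,32] y:[33,52] z:[75/2,95/2] -> miss, prune
    N32 x:[7,31] y:[16,27] z:[57/2,48] -> miss, prune
  N28 x:[35,48] y:[24,56] z:[63/2,47] -> hit [35,47], descend [10, 35]
    N10 x:[35,46] y:[24,30] z:[63/2,81/2] -> miss, prune
    N35 x:[40,48] y:[43,56] z:[65/2,47] -> hit [43,47], descend [16, 29]
      N16 x:[40,46] y:[43,56] z:[43,47] -> hit [43,46], descend [30, 37]
        N30 x:[40,46] y:[43,45] z:[44,47] -> hit [44,45] leaf, test {P19@t=44}
        N37 x:[40,43] y:[51,56] z:[43,87/2] -> miss, prune
      N29 x:[42,48] y:[49,55] z:[65/2,35] -> miss, prune

Summary -> nodes [0, 23, 18, 6, 7, 32, 28, 10, 35, 16, 30, 37, 29]; box-tests=13; leaf-entries=1; first=P19

== RESULT ==
19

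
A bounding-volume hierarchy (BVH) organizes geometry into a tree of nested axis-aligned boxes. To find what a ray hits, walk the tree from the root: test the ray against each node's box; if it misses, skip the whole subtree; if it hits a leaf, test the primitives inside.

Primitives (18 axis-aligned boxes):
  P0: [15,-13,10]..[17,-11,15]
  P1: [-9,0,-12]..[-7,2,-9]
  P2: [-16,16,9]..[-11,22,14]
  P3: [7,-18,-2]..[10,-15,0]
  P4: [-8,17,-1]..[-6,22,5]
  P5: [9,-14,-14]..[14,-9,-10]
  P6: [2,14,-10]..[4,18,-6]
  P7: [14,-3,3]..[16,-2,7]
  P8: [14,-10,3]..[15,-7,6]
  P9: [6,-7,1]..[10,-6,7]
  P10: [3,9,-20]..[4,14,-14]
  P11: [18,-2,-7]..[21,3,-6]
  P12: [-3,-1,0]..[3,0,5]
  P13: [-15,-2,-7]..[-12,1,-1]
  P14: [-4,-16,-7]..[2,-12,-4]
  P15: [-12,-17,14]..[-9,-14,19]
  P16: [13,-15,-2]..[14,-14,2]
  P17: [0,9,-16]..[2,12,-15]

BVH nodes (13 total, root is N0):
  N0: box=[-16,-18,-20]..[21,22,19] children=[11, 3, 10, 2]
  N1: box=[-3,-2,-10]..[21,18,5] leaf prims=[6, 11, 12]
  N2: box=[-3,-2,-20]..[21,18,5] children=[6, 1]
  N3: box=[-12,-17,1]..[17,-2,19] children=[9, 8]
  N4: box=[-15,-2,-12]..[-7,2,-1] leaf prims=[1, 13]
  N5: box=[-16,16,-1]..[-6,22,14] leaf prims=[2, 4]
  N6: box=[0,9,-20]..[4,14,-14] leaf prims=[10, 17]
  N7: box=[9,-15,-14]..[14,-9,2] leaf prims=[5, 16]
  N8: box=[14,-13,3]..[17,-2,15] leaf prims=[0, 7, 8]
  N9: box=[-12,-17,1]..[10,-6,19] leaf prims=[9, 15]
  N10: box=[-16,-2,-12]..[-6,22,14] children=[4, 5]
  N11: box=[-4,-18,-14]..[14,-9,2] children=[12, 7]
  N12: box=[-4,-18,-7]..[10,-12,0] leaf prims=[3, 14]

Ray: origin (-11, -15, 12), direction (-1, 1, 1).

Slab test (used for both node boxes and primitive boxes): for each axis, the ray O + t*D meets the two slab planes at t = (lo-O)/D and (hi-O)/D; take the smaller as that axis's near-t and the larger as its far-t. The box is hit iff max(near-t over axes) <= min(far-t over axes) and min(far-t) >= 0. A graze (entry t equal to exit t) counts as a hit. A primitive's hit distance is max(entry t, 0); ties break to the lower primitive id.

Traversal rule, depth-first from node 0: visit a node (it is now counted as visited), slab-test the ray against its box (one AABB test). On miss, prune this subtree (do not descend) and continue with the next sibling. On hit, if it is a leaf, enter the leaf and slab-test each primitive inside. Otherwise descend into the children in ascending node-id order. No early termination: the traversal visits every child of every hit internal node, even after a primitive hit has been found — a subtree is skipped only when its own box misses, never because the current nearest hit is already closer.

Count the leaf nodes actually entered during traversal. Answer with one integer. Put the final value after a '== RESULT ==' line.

Trace the traversal:
N0 x:[-32,5] y:[-3,37] z:[-32,7] -> hit [-3,5], descend [2, 3, 10, 11]
  N2 x:[-32,-8] y:[13,33] z:[-32,-7] -> miss, prune
  N3 x:[-28,1] y:[-2,13] z:[-11,7] -> hit [-2,1], descend [8, 9]
    N8 x:[-28,-25] y:[2,13] z:[-9,3] -> miss, prune
    N9 x:[-21,1] y:[-2,9] z:[-11,7] -> hit [-2,1] leaf, test {P9(miss), P15(miss)}
  N10 x:[-5,5] y:[13,37] z:[-24,2] -> miss, prune
  N11 x:[-25,-7] y:[-3,6] z:[-26,-10] -> miss, prune

7 AABB tests over nodes [0, 2, 3, 8, 9, 10, 11]; 1 leaf entered; closest miss.

== RESULT ==
1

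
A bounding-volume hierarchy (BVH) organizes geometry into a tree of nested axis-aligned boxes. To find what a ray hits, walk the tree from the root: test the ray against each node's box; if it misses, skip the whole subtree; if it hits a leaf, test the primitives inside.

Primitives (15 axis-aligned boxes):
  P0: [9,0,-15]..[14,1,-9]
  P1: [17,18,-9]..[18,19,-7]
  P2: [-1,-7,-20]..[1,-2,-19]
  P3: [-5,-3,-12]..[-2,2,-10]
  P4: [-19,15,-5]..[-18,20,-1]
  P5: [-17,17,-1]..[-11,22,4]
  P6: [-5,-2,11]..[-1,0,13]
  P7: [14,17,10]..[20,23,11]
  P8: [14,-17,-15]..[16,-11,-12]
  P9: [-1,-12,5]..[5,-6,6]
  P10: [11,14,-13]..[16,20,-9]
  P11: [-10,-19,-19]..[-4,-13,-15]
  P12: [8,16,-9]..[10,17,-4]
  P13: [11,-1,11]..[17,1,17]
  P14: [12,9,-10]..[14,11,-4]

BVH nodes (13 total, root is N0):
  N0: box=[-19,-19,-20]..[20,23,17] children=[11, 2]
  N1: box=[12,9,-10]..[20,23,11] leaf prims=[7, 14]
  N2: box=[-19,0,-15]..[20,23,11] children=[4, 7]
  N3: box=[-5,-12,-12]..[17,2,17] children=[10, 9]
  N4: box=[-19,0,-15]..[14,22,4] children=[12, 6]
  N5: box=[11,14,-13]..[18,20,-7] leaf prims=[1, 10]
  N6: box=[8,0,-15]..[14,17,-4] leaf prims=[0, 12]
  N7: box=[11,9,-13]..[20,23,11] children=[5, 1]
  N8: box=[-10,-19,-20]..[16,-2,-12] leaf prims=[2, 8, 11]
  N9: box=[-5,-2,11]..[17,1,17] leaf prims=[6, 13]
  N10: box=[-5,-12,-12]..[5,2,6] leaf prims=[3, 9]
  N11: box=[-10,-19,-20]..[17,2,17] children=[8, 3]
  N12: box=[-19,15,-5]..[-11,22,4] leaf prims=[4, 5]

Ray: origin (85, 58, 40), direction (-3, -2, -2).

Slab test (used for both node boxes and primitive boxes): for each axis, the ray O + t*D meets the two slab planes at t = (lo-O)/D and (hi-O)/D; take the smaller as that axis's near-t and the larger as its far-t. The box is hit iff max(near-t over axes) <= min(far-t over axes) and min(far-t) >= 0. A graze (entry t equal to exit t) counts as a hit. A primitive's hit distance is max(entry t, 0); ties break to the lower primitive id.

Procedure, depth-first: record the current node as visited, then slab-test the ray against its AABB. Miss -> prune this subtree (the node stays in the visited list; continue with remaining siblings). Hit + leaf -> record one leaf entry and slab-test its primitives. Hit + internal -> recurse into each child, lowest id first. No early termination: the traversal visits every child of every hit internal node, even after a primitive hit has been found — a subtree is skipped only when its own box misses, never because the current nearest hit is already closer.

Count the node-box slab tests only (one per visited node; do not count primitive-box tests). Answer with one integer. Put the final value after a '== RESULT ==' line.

Walk:
N0 x:[65/3,104/3] y:[35/2,77/2] z:[23/2,30] -> hit [65/3,30], descend [2, 11]
  N2 x:[65/3,104/3] y:[35/2,29] z:[29/2,55/2] -> hit [65/3,55/2], descend [4, 7]
    N4 x:[71/3,104/3] y:[18,29] z:[18,55/2] -> hit [71/3,55/2], descend [6, 12]
      N6 x:[71/3,77/3] y:[41/2,29] z:[22,55/2] -> hit [71/3,77/3] leaf, test {P0(miss), P12(miss)}
      N12 x:[32,104/3] y:[18,43/2] z:[18,45/2] -> miss, prune
    N7 x:[65/3,74/3] y:[35/2,49/2] z:[29/2,53/2] -> hit [65/3,49/2], descend [1, 5]
      N1 x:[65/3,73/3] y:[35/2,49/2] z:[29/2,25] -> hit [65/3,73/3] leaf, test {P7(miss), P14@t=71/3}
      N5 x:[67/3,74/3] y:[19,22] z:[47/2,53/2] -> miss, prune
  N11 x:[68/3,95/3] y:[28,77/2] z:[23/2,30] -> hit [28,30], descend [3, 8]
    N3 x:[68/3,30] y:[28,35] z:[23/2,26] -> miss, prune
    N8 x:[23,95/3] y:[30,77/2] z:[26,30] -> hit [30,30] leaf, test {P2(miss), P8(miss), P11(miss)}

order=[0, 2, 4, 6, 12, 7, 1, 5, 11, 3, 8]  |boxes|=11  |leaves|=3  hit=P14

== RESULT ==
11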